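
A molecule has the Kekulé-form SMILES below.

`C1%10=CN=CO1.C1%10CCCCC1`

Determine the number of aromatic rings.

1

The SMILES encodes a five-membered ring with an oxygen at position 1 and a nitrogen at position 3 (in a C=N bond), with two double bonds; a six-membered saturated carbon ring.
The 5-membered ring with one oxygen and one =N– is planar and fully conjugated; 2 ring double bonds (4 π electrons) plus a heteroatom lone pair (2) give 6 π electrons. 6 = 4(1)+2, so it is aromatic (oxazole).
The 6-membered ring has only sp³ atoms, so it is not fully conjugated — not aromatic (cyclohexane).
1 of the 2 rings is aromatic. Total: 1.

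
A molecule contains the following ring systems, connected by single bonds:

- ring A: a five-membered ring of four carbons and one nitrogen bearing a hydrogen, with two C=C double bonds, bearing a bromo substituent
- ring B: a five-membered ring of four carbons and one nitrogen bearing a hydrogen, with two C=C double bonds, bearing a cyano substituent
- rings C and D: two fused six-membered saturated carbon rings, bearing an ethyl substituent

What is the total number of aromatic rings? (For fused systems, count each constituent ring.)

2

Ring A has a continuous p-orbital overlap around the ring; 2 ring double bonds (4 π electrons) plus a heteroatom lone pair (2) give 6 π electrons. That satisfies 4n+2 with n=1, so ring A is aromatic (pyrrole).
Ring B has a continuous p-orbital overlap around the ring; 2 ring double bonds (4 π electrons) plus a heteroatom lone pair (2) give 6 π electrons. Since 6 = 4n+2 (n=1), ring B is aromatic (pyrrole).
Ring C has only sp³ atoms, so it is not fully conjugated — not aromatic (cyclohexane ring).
Ring D has only sp³ atoms, so it is not fully conjugated — not aromatic (cyclohexane ring).
Aromatic: A, B. Total: 2.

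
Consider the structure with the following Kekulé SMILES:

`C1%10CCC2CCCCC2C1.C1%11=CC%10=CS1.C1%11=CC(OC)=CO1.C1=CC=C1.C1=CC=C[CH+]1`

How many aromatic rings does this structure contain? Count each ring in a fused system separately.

The SMILES encodes two fused six-membered saturated carbon rings; a five-membered ring of four carbons and one sulfur, with two C=C double bonds; a five-membered ring of four carbons and one oxygen, with two C=C double bonds; a four-membered carbon ring with two alternating C=C double bonds; a five-membered all-carbon ring bearing a positive charge on one carbon, with two C=C double bonds.
The 6-membered ring has only sp³ atoms, so it is not fully conjugated — not aromatic (cyclohexane ring).
The second 6-membered ring has only sp³ atoms, so it is not fully conjugated — not aromatic (cyclohexane ring).
The 5-membered ring with one sulfur is planar and fully conjugated; 2 ring double bonds (4 π electrons) plus a heteroatom lone pair (2) give 6 π electrons. 6 = 4(1)+2, so it is aromatic (thiophene).
The 5-membered ring with one oxygen has a continuous p-orbital overlap around the ring; 2 ring double bonds (4 π electrons) plus a heteroatom lone pair (2) give 6 π electrons. Since 6 = 4n+2 (n=1), it is aromatic (furan).
The 4-membered ring has only sp² ring atoms; a planar conformation would have a fully conjugated π system of 4 electrons. But 4 = 4(1), which is 4n not 4n+2, so it is not aromatic (cyclobutadiene) — cyclobutadiene is antiaromatic and distorts to a rectangle.
The 5-membered ring has only sp² ring atoms; a planar conformation would have a fully conjugated π system of 4 electrons. But 4 = 4(1), which is 4n not 4n+2, so it is not aromatic (cyclopentadienyl cation).
2 of the 6 rings are aromatic. Total: 2.

2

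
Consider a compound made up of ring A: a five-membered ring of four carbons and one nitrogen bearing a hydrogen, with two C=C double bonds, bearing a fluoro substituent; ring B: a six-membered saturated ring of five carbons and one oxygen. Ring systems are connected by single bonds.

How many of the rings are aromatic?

1

Ring A is fully conjugated (every ring atom contributes a p orbital); 2 ring double bonds (4 π electrons) plus a heteroatom lone pair (2) give 6 π electrons. Since 6 = 4n+2 (n=1), ring A is aromatic (pyrrole).
Ring B has only sp³ atoms, so it is not fully conjugated — not aromatic (tetrahydropyran).
Aromatic: A. Total: 1.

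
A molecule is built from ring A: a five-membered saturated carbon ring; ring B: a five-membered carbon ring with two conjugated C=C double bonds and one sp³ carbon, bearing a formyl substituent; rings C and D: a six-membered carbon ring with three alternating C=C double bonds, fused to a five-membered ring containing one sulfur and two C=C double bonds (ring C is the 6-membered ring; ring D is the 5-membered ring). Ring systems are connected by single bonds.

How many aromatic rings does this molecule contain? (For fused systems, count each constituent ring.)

2

Ring A has only sp³ atoms, so it is not fully conjugated — not aromatic (cyclopentane).
Ring B has one sp³ carbon, so it is not fully conjugated — not aromatic (cyclopentadiene).
Rings C and D form a fused bicyclic system (with one sulfur) with 9 sp² atoms and 10 π electrons from ring double bonds plus a heteroatom lone pair. 10 = 4(2)+2, so the system is aromatic and both rings count as aromatic (benzothiophene).
Aromatic: C, D. Total: 2.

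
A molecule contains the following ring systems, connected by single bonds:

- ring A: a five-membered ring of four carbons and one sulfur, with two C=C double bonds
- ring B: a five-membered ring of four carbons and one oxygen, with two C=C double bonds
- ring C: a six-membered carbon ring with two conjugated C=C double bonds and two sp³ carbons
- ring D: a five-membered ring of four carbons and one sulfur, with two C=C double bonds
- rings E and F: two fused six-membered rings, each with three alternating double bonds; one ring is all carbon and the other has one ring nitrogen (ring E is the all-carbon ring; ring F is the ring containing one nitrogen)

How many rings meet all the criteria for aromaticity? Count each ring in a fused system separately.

5

Ring A is fully conjugated (every ring atom contributes a p orbital); 2 ring double bonds (4 π electrons) plus a heteroatom lone pair (2) give 6 π electrons. That satisfies 4n+2 with n=1, so ring A is aromatic (thiophene).
Ring B has a continuous p-orbital overlap around the ring; 2 ring double bonds (4 π electrons) plus a heteroatom lone pair (2) give 6 π electrons. Since 6 = 4n+2 (n=1), ring B is aromatic (furan).
Ring C has two sp³ carbons, so it is not fully conjugated — not aromatic (1,3-cyclohexadiene).
Ring D has a continuous p-orbital overlap around the ring; 2 ring double bonds (4 π electrons) plus a heteroatom lone pair (2) give 6 π electrons. That satisfies 4n+2 with n=1, so ring D is aromatic (thiophene).
Rings E and F form a fused bicyclic system (with one nitrogen) with 10 sp² atoms and 10 π electrons from ring double bonds. 10 = 4(2)+2, so the system is aromatic and both rings count as aromatic (quinoline).
Aromatic: A, B, D, E, F. Total: 5.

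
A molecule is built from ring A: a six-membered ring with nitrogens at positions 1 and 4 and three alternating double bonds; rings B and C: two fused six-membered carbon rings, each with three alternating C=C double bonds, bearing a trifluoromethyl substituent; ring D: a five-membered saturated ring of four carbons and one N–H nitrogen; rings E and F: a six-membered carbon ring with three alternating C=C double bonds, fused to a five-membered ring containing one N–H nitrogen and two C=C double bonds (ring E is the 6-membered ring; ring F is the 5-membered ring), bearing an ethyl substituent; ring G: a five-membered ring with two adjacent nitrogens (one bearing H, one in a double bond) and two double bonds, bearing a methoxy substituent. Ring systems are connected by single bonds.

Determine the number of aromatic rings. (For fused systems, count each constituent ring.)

6

Ring A is fully conjugated (every ring atom contributes a p orbital); 3 ring double bonds give 6 π electrons. Since 6 = 4n+2 (n=1), ring A is aromatic (pyrazine).
Rings B and C form a fused bicyclic system with 10 sp² atoms and 10 π electrons from ring double bonds. 10 = 4(2)+2, so the system is aromatic and both rings count as aromatic (naphthalene).
Ring D has only sp³ atoms, so it is not fully conjugated — not aromatic (pyrrolidine).
Rings E and F form a fused bicyclic system (with one N–H) with 9 sp² atoms and 10 π electrons from ring double bonds plus a heteroatom lone pair. 10 = 4(2)+2, so the system is aromatic and both rings count as aromatic (indole).
Ring G is fully conjugated (every ring atom contributes a p orbital); 2 ring double bonds (4 π electrons) plus a heteroatom lone pair (2) give 6 π electrons. That satisfies 4n+2 with n=1, so ring G is aromatic (pyrazole).
Aromatic: A, B, C, E, F, G. Total: 6.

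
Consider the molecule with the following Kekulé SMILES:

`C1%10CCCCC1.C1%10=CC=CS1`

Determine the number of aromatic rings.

1

The SMILES encodes a six-membered saturated carbon ring; a five-membered ring of four carbons and one sulfur, with two C=C double bonds.
The 6-membered ring has only sp³ atoms, so it is not fully conjugated — not aromatic (cyclohexane).
The 5-membered ring with one sulfur is fully conjugated (every ring atom contributes a p orbital); 2 ring double bonds (4 π electrons) plus a heteroatom lone pair (2) give 6 π electrons. 6 = 4(1)+2, so it is aromatic (thiophene).
1 of the 2 rings is aromatic. Total: 1.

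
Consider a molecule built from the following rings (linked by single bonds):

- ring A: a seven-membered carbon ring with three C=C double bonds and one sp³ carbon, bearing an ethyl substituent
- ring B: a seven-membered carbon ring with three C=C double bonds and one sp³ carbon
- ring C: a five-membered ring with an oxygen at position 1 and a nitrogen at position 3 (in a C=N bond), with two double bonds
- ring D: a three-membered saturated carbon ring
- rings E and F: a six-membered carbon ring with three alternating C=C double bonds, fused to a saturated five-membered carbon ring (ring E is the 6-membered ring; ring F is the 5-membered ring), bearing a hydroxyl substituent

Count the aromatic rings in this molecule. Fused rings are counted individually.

Ring A has one sp³ carbon, so it is not fully conjugated — not aromatic (cycloheptatriene).
Ring B has one sp³ carbon, so it is not fully conjugated — not aromatic (cycloheptatriene).
Ring C is fully conjugated (every ring atom contributes a p orbital); 2 ring double bonds (4 π electrons) plus a heteroatom lone pair (2) give 6 π electrons. Since 6 = 4n+2 (n=1), ring C is aromatic (oxazole).
Ring D has only sp³ atoms, so it is not fully conjugated — not aromatic (cyclopropane).
Ring E is planar and fully conjugated; 3 ring double bonds give 6 π electrons. That satisfies 4n+2 with n=1, so ring E is aromatic (benzene ring).
Ring F has three sp³ carbons, so it is not fully conjugated — not aromatic (cyclopentane ring).
Aromatic: C, E. Total: 2.

2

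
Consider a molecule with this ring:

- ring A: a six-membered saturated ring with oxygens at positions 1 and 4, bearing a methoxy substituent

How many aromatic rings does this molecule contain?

0

Ring A has only sp³ atoms, so it is not fully conjugated — not aromatic (1,4-dioxane).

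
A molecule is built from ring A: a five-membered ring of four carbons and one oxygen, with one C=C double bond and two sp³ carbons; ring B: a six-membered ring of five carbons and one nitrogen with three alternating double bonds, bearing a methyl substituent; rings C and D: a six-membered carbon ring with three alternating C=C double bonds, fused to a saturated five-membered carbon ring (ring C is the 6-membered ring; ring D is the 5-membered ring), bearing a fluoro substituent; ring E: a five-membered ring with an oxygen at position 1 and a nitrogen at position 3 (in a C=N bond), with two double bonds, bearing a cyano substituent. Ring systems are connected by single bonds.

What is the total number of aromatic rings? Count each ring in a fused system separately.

Ring A has two sp³ carbons, so it is not fully conjugated — not aromatic (2,3-dihydrofuran).
Ring B is fully conjugated (every ring atom contributes a p orbital); 3 ring double bonds give 6 π electrons. That satisfies 4n+2 with n=1, so ring B is aromatic (pyridine).
Ring C is planar and fully conjugated; 3 ring double bonds give 6 π electrons. That satisfies 4n+2 with n=1, so ring C is aromatic (benzene ring).
Ring D has three sp³ carbons, so it is not fully conjugated — not aromatic (cyclopentane ring).
Ring E is fully conjugated (every ring atom contributes a p orbital); 2 ring double bonds (4 π electrons) plus a heteroatom lone pair (2) give 6 π electrons. Since 6 = 4n+2 (n=1), ring E is aromatic (oxazole).
Aromatic: B, C, E. Total: 3.

3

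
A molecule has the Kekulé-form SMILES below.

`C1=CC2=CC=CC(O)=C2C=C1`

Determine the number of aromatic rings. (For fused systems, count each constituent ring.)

2

The SMILES encodes two fused six-membered carbon rings, each with three alternating C=C double bonds.
The fused 6/6-membered bicyclic is a single π system with 10 sp² atoms and 10 π electrons from ring double bonds. 10 = 4(2)+2, so the system is aromatic and both rings count as aromatic (naphthalene).
2 of the 2 rings are aromatic. Total: 2.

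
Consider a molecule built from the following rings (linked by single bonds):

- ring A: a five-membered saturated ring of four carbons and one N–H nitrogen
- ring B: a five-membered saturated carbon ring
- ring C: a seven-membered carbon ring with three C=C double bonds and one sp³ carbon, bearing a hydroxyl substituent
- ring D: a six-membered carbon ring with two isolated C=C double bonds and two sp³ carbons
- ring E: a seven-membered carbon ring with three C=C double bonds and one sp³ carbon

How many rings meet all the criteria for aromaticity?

0

Ring A has only sp³ atoms, so it is not fully conjugated — not aromatic (pyrrolidine).
Ring B has only sp³ atoms, so it is not fully conjugated — not aromatic (cyclopentane).
Ring C has one sp³ carbon, so it is not fully conjugated — not aromatic (cycloheptatriene).
Ring D has two sp³ carbons, so it is not fully conjugated — not aromatic (1,4-cyclohexadiene).
Ring E has one sp³ carbon, so it is not fully conjugated — not aromatic (cycloheptatriene).
No ring is aromatic. Total: 0.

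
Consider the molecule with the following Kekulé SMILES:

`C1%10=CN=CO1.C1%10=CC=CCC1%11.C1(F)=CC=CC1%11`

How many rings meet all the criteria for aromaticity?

The SMILES encodes a five-membered ring with an oxygen at position 1 and a nitrogen at position 3 (in a C=N bond), with two double bonds; a six-membered carbon ring with two conjugated C=C double bonds and two sp³ carbons; a five-membered carbon ring with two conjugated C=C double bonds and one sp³ carbon.
The 5-membered ring with one oxygen and one =N– is fully conjugated (every ring atom contributes a p orbital); 2 ring double bonds (4 π electrons) plus a heteroatom lone pair (2) give 6 π electrons. 6 = 4(1)+2, so it is aromatic (oxazole).
The 6-membered ring has two sp³ carbons, so it is not fully conjugated — not aromatic (1,3-cyclohexadiene).
The 5-membered ring has one sp³ carbon, so it is not fully conjugated — not aromatic (cyclopentadiene).
1 of the 3 rings is aromatic. Total: 1.

1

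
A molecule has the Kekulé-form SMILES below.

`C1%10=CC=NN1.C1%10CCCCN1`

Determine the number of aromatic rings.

The SMILES encodes a five-membered ring with two adjacent nitrogens (one bearing H, one in a double bond) and two double bonds; a six-membered saturated ring of five carbons and one N–H nitrogen.
The 5-membered ring with two adjacent nitrogens (one N–H, one =N–) is planar and fully conjugated; 2 ring double bonds (4 π electrons) plus a heteroatom lone pair (2) give 6 π electrons. 6 = 4(1)+2, so it is aromatic (pyrazole).
The 6-membered ring with one N–H has only sp³ atoms, so it is not fully conjugated — not aromatic (piperidine).
1 of the 2 rings is aromatic. Total: 1.

1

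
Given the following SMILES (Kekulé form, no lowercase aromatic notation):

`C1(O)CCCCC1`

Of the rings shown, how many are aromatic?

0

The SMILES encodes a six-membered saturated carbon ring.
The 6-membered ring has only sp³ atoms, so it is not fully conjugated — not aromatic (cyclohexane).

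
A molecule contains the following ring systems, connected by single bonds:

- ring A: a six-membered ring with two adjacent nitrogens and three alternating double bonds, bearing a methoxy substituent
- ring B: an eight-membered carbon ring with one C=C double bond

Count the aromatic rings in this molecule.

1

Ring A is fully conjugated (every ring atom contributes a p orbital); 3 ring double bonds give 6 π electrons. 6 = 4(1)+2, so ring A is aromatic (pyridazine).
Ring B has six sp³ carbons, so it is not fully conjugated — not aromatic (cyclooctene).
Aromatic: A. Total: 1.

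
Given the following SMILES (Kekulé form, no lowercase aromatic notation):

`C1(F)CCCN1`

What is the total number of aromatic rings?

The SMILES encodes a five-membered saturated ring of four carbons and one N–H nitrogen.
The 5-membered ring with one N–H has only sp³ atoms, so it is not fully conjugated — not aromatic (pyrrolidine).

0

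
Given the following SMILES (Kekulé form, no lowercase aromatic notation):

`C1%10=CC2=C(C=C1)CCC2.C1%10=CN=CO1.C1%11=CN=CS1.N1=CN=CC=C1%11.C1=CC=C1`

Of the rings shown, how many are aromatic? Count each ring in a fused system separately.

4

The SMILES encodes a six-membered carbon ring with three alternating C=C double bonds, fused to a saturated five-membered carbon ring; a five-membered ring with an oxygen at position 1 and a nitrogen at position 3 (in a C=N bond), with two double bonds; a five-membered ring with a sulfur at position 1 and a nitrogen at position 3 (in a C=N bond), with two double bonds; a six-membered ring with nitrogens at positions 1 and 3 and three alternating double bonds; a four-membered carbon ring with two alternating C=C double bonds.
The 6-membered ring is fully conjugated (every ring atom contributes a p orbital); 3 ring double bonds give 6 π electrons. Since 6 = 4n+2 (n=1), it is aromatic (benzene ring).
The 5-membered ring has three sp³ carbons, so it is not fully conjugated — not aromatic (cyclopentane ring).
The 5-membered ring with one oxygen and one =N– is fully conjugated (every ring atom contributes a p orbital); 2 ring double bonds (4 π electrons) plus a heteroatom lone pair (2) give 6 π electrons. That satisfies 4n+2 with n=1, so it is aromatic (oxazole).
The 5-membered ring with one sulfur and one =N– is fully conjugated (every ring atom contributes a p orbital); 2 ring double bonds (4 π electrons) plus a heteroatom lone pair (2) give 6 π electrons. That satisfies 4n+2 with n=1, so it is aromatic (thiazole).
The 6-membered ring with two nitrogens (1,3) is planar and fully conjugated; 3 ring double bonds give 6 π electrons. Since 6 = 4n+2 (n=1), it is aromatic (pyrimidine).
The 4-membered ring has only sp² ring atoms; a planar conformation would have a fully conjugated π system of 4 electrons. But 4 = 4(1), which is 4n not 4n+2, so it is not aromatic (cyclobutadiene) — cyclobutadiene is antiaromatic and distorts to a rectangle.
4 of the 6 rings are aromatic. Total: 4.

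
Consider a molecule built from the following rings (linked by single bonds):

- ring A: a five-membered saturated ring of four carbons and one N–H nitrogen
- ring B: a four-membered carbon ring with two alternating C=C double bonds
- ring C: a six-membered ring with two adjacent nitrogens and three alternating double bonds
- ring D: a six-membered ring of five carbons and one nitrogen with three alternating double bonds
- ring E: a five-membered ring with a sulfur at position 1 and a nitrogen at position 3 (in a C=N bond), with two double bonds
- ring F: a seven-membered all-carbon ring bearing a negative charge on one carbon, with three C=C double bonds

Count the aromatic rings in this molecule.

3

Ring A has only sp³ atoms, so it is not fully conjugated — not aromatic (pyrrolidine).
Ring B has only sp² ring atoms; a planar conformation would have a fully conjugated π system of 4 electrons. But 4 = 4(1), which is 4n not 4n+2, so ring B is not aromatic (cyclobutadiene) — cyclobutadiene is antiaromatic and distorts to a rectangle.
Ring C is planar and fully conjugated; 3 ring double bonds give 6 π electrons. 6 = 4(1)+2, so ring C is aromatic (pyridazine).
Ring D is planar and fully conjugated; 3 ring double bonds give 6 π electrons. Since 6 = 4n+2 (n=1), ring D is aromatic (pyridine).
Ring E is planar and fully conjugated; 2 ring double bonds (4 π electrons) plus a heteroatom lone pair (2) give 6 π electrons. 6 = 4(1)+2, so ring E is aromatic (thiazole).
Ring F has only sp² ring atoms; a planar conformation would have a fully conjugated π system of 8 electrons. But 8 = 4(2), which is 4n not 4n+2, so ring F is not aromatic (cycloheptatrienyl anion).
Aromatic: C, D, E. Total: 3.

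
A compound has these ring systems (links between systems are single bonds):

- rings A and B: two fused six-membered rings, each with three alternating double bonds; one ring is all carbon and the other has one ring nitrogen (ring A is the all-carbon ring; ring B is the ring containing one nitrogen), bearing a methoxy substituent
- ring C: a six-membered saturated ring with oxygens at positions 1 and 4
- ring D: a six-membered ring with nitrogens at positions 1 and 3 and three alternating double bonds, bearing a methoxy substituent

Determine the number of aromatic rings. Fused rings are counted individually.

3

Rings A and B form a fused bicyclic system (with one nitrogen) with 10 sp² atoms and 10 π electrons from ring double bonds. 10 = 4(2)+2, so the system is aromatic and both rings count as aromatic (quinoline).
Ring C has only sp³ atoms, so it is not fully conjugated — not aromatic (1,4-dioxane).
Ring D has a continuous p-orbital overlap around the ring; 3 ring double bonds give 6 π electrons. That satisfies 4n+2 with n=1, so ring D is aromatic (pyrimidine).
Aromatic: A, B, D. Total: 3.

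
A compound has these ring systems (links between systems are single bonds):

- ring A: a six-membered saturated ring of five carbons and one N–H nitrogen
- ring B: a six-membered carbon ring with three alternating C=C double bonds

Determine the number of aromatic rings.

Ring A has only sp³ atoms, so it is not fully conjugated — not aromatic (piperidine).
Ring B is fully conjugated (every ring atom contributes a p orbital); 3 ring double bonds give 6 π electrons. That satisfies 4n+2 with n=1, so ring B is aromatic (benzene).
Aromatic: B. Total: 1.

1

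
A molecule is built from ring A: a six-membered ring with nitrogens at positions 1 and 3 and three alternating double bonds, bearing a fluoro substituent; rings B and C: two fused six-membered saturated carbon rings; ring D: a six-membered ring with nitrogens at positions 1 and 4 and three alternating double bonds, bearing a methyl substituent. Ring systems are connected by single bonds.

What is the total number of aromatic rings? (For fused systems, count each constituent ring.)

Ring A has a continuous p-orbital overlap around the ring; 3 ring double bonds give 6 π electrons. Since 6 = 4n+2 (n=1), ring A is aromatic (pyrimidine).
Ring B has only sp³ atoms, so it is not fully conjugated — not aromatic (cyclohexane ring).
Ring C has only sp³ atoms, so it is not fully conjugated — not aromatic (cyclohexane ring).
Ring D is fully conjugated (every ring atom contributes a p orbital); 3 ring double bonds give 6 π electrons. Since 6 = 4n+2 (n=1), ring D is aromatic (pyrazine).
Aromatic: A, D. Total: 2.

2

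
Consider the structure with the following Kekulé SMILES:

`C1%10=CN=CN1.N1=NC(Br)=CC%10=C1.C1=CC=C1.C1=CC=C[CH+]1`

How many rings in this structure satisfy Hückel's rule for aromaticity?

2

The SMILES encodes a five-membered ring with nitrogens at positions 1 and 3 (one bearing H, one in a C=N bond) and two double bonds; a six-membered ring with two adjacent nitrogens and three alternating double bonds; a four-membered carbon ring with two alternating C=C double bonds; a five-membered all-carbon ring bearing a positive charge on one carbon, with two C=C double bonds.
The 5-membered ring with two nitrogens (one N–H, one =N–) is fully conjugated (every ring atom contributes a p orbital); 2 ring double bonds (4 π electrons) plus a heteroatom lone pair (2) give 6 π electrons. Since 6 = 4n+2 (n=1), it is aromatic (imidazole).
The 6-membered ring with two nitrogens (1,2) is planar and fully conjugated; 3 ring double bonds give 6 π electrons. 6 = 4(1)+2, so it is aromatic (pyridazine).
The 4-membered ring has only sp² ring atoms; a planar conformation would have a fully conjugated π system of 4 electrons. But 4 = 4(1), which is 4n not 4n+2, so it is not aromatic (cyclobutadiene) — cyclobutadiene is antiaromatic and distorts to a rectangle.
The 5-membered ring has only sp² ring atoms; a planar conformation would have a fully conjugated π system of 4 electrons. But 4 = 4(1), which is 4n not 4n+2, so it is not aromatic (cyclopentadienyl cation).
2 of the 4 rings are aromatic. Total: 2.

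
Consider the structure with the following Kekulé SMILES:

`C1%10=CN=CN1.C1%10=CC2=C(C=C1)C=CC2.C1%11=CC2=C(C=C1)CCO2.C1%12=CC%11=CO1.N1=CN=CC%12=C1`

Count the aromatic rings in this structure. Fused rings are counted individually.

The SMILES encodes a five-membered ring with nitrogens at positions 1 and 3 (one bearing H, one in a C=N bond) and two double bonds; a six-membered carbon ring with three alternating C=C double bonds, fused to a five-membered carbon ring containing one C=C double bond and one sp³ carbon; a six-membered carbon ring with three alternating C=C double bonds, fused to a five-membered ring containing one oxygen and two sp³ carbons; a five-membered ring of four carbons and one oxygen, with two C=C double bonds; a six-membered ring with nitrogens at positions 1 and 3 and three alternating double bonds.
The 5-membered ring with two nitrogens (one N–H, one =N–) has a continuous p-orbital overlap around the ring; 2 ring double bonds (4 π electrons) plus a heteroatom lone pair (2) give 6 π electrons. 6 = 4(1)+2, so it is aromatic (imidazole).
The 6-membered ring is fully conjugated (every ring atom contributes a p orbital); 3 ring double bonds give 6 π electrons. Since 6 = 4n+2 (n=1), it is aromatic (benzene ring).
The 5-membered ring has one sp³ carbon, so it is not fully conjugated — not aromatic (cyclopentene ring).
The second 6-membered ring is planar and fully conjugated; 3 ring double bonds give 6 π electrons. That satisfies 4n+2 with n=1, so it is aromatic (benzene ring).
The 5-membered ring with one oxygen has two sp³ carbons, so it is not fully conjugated — not aromatic (oxolane ring).
The second 5-membered ring with one oxygen is planar and fully conjugated; 2 ring double bonds (4 π electrons) plus a heteroatom lone pair (2) give 6 π electrons. 6 = 4(1)+2, so it is aromatic (furan).
The 6-membered ring with two nitrogens (1,3) has a continuous p-orbital overlap around the ring; 3 ring double bonds give 6 π electrons. 6 = 4(1)+2, so it is aromatic (pyrimidine).
5 of the 7 rings are aromatic. Total: 5.

5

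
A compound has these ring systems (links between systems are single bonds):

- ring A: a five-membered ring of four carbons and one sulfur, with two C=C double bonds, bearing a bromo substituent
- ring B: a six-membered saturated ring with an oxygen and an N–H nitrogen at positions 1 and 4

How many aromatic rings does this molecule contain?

Ring A is fully conjugated (every ring atom contributes a p orbital); 2 ring double bonds (4 π electrons) plus a heteroatom lone pair (2) give 6 π electrons. 6 = 4(1)+2, so ring A is aromatic (thiophene).
Ring B has only sp³ atoms, so it is not fully conjugated — not aromatic (morpholine).
Aromatic: A. Total: 1.

1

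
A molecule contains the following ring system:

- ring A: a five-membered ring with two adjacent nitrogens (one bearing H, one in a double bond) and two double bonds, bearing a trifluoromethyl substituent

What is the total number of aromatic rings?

Ring A is fully conjugated (every ring atom contributes a p orbital); 2 ring double bonds (4 π electrons) plus a heteroatom lone pair (2) give 6 π electrons. 6 = 4(1)+2, so ring A is aromatic (pyrazole).

1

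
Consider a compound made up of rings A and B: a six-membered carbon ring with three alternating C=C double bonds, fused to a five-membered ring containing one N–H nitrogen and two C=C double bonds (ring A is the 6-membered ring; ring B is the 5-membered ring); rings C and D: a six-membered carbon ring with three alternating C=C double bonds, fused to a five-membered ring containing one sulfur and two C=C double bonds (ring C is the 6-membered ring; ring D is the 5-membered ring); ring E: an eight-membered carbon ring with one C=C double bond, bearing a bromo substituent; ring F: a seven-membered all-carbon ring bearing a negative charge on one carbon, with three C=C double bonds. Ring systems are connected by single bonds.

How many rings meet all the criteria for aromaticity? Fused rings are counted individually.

4

Rings A and B form a fused bicyclic system (with one N–H) with 9 sp² atoms and 10 π electrons from ring double bonds plus a heteroatom lone pair. 10 = 4(2)+2, so the system is aromatic and both rings count as aromatic (indole).
Rings C and D form a fused bicyclic system (with one sulfur) with 9 sp² atoms and 10 π electrons from ring double bonds plus a heteroatom lone pair. 10 = 4(2)+2, so the system is aromatic and both rings count as aromatic (benzothiophene).
Ring E has six sp³ carbons, so it is not fully conjugated — not aromatic (cyclooctene).
Ring F has only sp² ring atoms; a planar conformation would have a fully conjugated π system of 8 electrons. But 8 = 4(2), which is 4n not 4n+2, so ring F is not aromatic (cycloheptatrienyl anion).
Aromatic: A, B, C, D. Total: 4.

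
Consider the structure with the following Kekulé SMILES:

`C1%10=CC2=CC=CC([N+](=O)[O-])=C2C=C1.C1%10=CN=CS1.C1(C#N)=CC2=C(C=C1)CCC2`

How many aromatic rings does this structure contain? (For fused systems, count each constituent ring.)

The SMILES encodes two fused six-membered carbon rings, each with three alternating C=C double bonds; a five-membered ring with a sulfur at position 1 and a nitrogen at position 3 (in a C=N bond), with two double bonds; a six-membered carbon ring with three alternating C=C double bonds, fused to a saturated five-membered carbon ring.
The fused 6/6-membered bicyclic is a single π system with 10 sp² atoms and 10 π electrons from ring double bonds. 10 = 4(2)+2, so the system is aromatic and both rings count as aromatic (naphthalene).
The 5-membered ring with one sulfur and one =N– is planar and fully conjugated; 2 ring double bonds (4 π electrons) plus a heteroatom lone pair (2) give 6 π electrons. Since 6 = 4n+2 (n=1), it is aromatic (thiazole).
The 6-membered ring has a continuous p-orbital overlap around the ring; 3 ring double bonds give 6 π electrons. That satisfies 4n+2 with n=1, so it is aromatic (benzene ring).
The 5-membered ring has three sp³ carbons, so it is not fully conjugated — not aromatic (cyclopentane ring).
4 of the 5 rings are aromatic. Total: 4.

4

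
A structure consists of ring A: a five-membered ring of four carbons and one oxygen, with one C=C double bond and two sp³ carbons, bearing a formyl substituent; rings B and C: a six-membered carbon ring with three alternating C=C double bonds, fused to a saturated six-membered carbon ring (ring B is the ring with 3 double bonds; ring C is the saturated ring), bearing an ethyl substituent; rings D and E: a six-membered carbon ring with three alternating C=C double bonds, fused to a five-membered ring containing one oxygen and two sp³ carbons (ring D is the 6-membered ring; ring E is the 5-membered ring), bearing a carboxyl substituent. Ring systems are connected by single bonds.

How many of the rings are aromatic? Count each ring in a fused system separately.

2

Ring A has two sp³ carbons, so it is not fully conjugated — not aromatic (2,3-dihydrofuran).
Ring B is planar and fully conjugated; 3 ring double bonds give 6 π electrons. 6 = 4(1)+2, so ring B is aromatic (benzene ring).
Ring C has four sp³ carbons, so it is not fully conjugated — not aromatic (cyclohexane ring).
Ring D is fully conjugated (every ring atom contributes a p orbital); 3 ring double bonds give 6 π electrons. 6 = 4(1)+2, so ring D is aromatic (benzene ring).
Ring E has two sp³ carbons, so it is not fully conjugated — not aromatic (oxolane ring).
Aromatic: B, D. Total: 2.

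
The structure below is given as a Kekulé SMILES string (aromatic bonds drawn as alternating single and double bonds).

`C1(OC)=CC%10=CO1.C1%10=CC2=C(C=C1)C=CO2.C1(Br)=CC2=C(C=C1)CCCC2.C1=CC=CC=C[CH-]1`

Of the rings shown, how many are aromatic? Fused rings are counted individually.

The SMILES encodes a five-membered ring of four carbons and one oxygen, with two C=C double bonds; a six-membered carbon ring with three alternating C=C double bonds, fused to a five-membered ring containing one oxygen and two C=C double bonds; a six-membered carbon ring with three alternating C=C double bonds, fused to a saturated six-membered carbon ring; a seven-membered all-carbon ring bearing a negative charge on one carbon, with three C=C double bonds.
The 5-membered ring with one oxygen has a continuous p-orbital overlap around the ring; 2 ring double bonds (4 π electrons) plus a heteroatom lone pair (2) give 6 π electrons. That satisfies 4n+2 with n=1, so it is aromatic (furan).
The fused 6/5-membered bicyclic (with one oxygen) is a single π system with 9 sp² atoms and 10 π electrons from ring double bonds plus a heteroatom lone pair. 10 = 4(2)+2, so the system is aromatic and both rings count as aromatic (benzofuran).
The 6-membered ring is planar and fully conjugated; 3 ring double bonds give 6 π electrons. That satisfies 4n+2 with n=1, so it is aromatic (benzene ring).
The second 6-membered ring has four sp³ carbons, so it is not fully conjugated — not aromatic (cyclohexane ring).
The 7-membered ring has only sp² ring atoms; a planar conformation would have a fully conjugated π system of 8 electrons. But 8 = 4(2), which is 4n not 4n+2, so it is not aromatic (cycloheptatrienyl anion).
4 of the 6 rings are aromatic. Total: 4.

4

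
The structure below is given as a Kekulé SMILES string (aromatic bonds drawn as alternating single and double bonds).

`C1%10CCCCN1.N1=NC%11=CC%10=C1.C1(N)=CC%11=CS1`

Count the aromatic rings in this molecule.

2

The SMILES encodes a six-membered saturated ring of five carbons and one N–H nitrogen; a six-membered ring with two adjacent nitrogens and three alternating double bonds; a five-membered ring of four carbons and one sulfur, with two C=C double bonds.
The 6-membered ring with one N–H has only sp³ atoms, so it is not fully conjugated — not aromatic (piperidine).
The 6-membered ring with two nitrogens (1,2) is planar and fully conjugated; 3 ring double bonds give 6 π electrons. 6 = 4(1)+2, so it is aromatic (pyridazine).
The 5-membered ring with one sulfur is planar and fully conjugated; 2 ring double bonds (4 π electrons) plus a heteroatom lone pair (2) give 6 π electrons. That satisfies 4n+2 with n=1, so it is aromatic (thiophene).
2 of the 3 rings are aromatic. Total: 2.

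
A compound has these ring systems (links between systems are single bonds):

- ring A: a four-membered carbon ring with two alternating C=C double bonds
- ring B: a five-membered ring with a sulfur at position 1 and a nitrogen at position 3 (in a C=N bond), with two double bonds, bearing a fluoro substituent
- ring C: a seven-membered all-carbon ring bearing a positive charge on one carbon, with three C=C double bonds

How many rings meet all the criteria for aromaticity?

2

Ring A has only sp² ring atoms; a planar conformation would have a fully conjugated π system of 4 electrons. But 4 = 4(1), which is 4n not 4n+2, so ring A is not aromatic (cyclobutadiene) — cyclobutadiene is antiaromatic and distorts to a rectangle.
Ring B has a continuous p-orbital overlap around the ring; 2 ring double bonds (4 π electrons) plus a heteroatom lone pair (2) give 6 π electrons. 6 = 4(1)+2, so ring B is aromatic (thiazole).
Ring C is fully conjugated (every ring atom contributes a p orbital); 3 ring double bonds (6 π electrons) plus the carbocation's empty p orbital (0, but keeps the ring conjugated) give 6 π electrons. Since 6 = 4n+2 (n=1), ring C is aromatic (tropylium cation).
Aromatic: B, C. Total: 2.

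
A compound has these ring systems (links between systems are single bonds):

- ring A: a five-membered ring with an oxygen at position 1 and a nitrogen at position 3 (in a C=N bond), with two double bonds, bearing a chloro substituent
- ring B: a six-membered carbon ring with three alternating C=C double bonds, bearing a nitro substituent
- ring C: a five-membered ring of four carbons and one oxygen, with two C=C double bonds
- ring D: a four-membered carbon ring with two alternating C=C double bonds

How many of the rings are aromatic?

3

Ring A is fully conjugated (every ring atom contributes a p orbital); 2 ring double bonds (4 π electrons) plus a heteroatom lone pair (2) give 6 π electrons. 6 = 4(1)+2, so ring A is aromatic (oxazole).
Ring B is planar and fully conjugated; 3 ring double bonds give 6 π electrons. Since 6 = 4n+2 (n=1), ring B is aromatic (benzene).
Ring C is fully conjugated (every ring atom contributes a p orbital); 2 ring double bonds (4 π electrons) plus a heteroatom lone pair (2) give 6 π electrons. 6 = 4(1)+2, so ring C is aromatic (furan).
Ring D has only sp² ring atoms; a planar conformation would have a fully conjugated π system of 4 electrons. But 4 = 4(1), which is 4n not 4n+2, so ring D is not aromatic (cyclobutadiene) — cyclobutadiene is antiaromatic and distorts to a rectangle.
Aromatic: A, B, C. Total: 3.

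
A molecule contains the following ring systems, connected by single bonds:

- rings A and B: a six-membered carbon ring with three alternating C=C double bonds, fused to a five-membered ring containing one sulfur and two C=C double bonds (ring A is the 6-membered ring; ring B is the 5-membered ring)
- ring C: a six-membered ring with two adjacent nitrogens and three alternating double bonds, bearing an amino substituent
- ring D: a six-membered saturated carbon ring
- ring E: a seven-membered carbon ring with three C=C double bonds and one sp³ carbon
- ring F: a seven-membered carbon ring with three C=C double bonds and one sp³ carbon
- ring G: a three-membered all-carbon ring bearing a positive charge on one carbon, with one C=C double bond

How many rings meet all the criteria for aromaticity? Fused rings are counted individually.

Rings A and B form a fused bicyclic system (with one sulfur) with 9 sp² atoms and 10 π electrons from ring double bonds plus a heteroatom lone pair. 10 = 4(2)+2, so the system is aromatic and both rings count as aromatic (benzothiophene).
Ring C is fully conjugated (every ring atom contributes a p orbital); 3 ring double bonds give 6 π electrons. 6 = 4(1)+2, so ring C is aromatic (pyridazine).
Ring D has only sp³ atoms, so it is not fully conjugated — not aromatic (cyclohexane).
Ring E has one sp³ carbon, so it is not fully conjugated — not aromatic (cycloheptatriene).
Ring F has one sp³ carbon, so it is not fully conjugated — not aromatic (cycloheptatriene).
Ring G has a continuous p-orbital overlap around the ring; 1 ring double bond (2 π electrons) plus the carbocation's empty p orbital (0, but keeps the ring conjugated) give 2 π electrons. 2 = 4(0)+2, so ring G is aromatic (cyclopropenyl cation).
Aromatic: A, B, C, G. Total: 4.

4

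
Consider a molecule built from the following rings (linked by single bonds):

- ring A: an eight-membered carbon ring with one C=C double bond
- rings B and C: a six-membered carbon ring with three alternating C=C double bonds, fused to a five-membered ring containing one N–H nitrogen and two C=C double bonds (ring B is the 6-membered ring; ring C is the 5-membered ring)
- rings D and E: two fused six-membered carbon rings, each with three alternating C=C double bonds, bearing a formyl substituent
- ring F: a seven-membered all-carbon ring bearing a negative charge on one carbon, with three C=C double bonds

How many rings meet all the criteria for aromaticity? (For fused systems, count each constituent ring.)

Ring A has six sp³ carbons, so it is not fully conjugated — not aromatic (cyclooctene).
Rings B and C form a fused bicyclic system (with one N–H) with 9 sp² atoms and 10 π electrons from ring double bonds plus a heteroatom lone pair. 10 = 4(2)+2, so the system is aromatic and both rings count as aromatic (indole).
Rings D and E form a fused bicyclic system with 10 sp² atoms and 10 π electrons from ring double bonds. 10 = 4(2)+2, so the system is aromatic and both rings count as aromatic (naphthalene).
Ring F has only sp² ring atoms; a planar conformation would have a fully conjugated π system of 8 electrons. But 8 = 4(2), which is 4n not 4n+2, so ring F is not aromatic (cycloheptatrienyl anion).
Aromatic: B, C, D, E. Total: 4.

4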